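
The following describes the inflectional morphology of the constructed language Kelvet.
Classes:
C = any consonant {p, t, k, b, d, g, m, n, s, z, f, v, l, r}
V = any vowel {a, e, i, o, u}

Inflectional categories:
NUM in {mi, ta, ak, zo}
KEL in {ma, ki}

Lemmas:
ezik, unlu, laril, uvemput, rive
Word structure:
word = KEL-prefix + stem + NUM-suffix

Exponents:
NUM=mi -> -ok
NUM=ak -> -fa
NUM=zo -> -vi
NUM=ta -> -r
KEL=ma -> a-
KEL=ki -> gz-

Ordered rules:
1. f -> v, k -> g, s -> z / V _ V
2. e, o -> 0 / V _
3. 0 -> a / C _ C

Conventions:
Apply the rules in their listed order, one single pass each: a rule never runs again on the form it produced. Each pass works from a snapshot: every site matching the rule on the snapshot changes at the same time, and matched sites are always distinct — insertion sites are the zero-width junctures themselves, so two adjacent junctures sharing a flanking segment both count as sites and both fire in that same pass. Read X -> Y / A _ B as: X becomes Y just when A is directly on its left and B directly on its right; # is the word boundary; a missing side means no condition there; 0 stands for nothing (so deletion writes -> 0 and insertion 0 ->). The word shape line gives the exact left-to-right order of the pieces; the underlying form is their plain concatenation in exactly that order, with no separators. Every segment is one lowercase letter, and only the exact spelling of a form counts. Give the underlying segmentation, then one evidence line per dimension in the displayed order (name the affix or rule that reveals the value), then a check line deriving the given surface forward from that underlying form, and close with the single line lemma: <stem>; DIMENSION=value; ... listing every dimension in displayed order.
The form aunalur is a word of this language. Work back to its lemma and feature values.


underlying: a-unlu-r
NUM=ta - signalled by the affix -r
KEL=ma - signalled by the affix a-
check: aunlur -> aunlur -> aunlur -> aunalur
lemma: unlu; NUM=ta; KEL=ma


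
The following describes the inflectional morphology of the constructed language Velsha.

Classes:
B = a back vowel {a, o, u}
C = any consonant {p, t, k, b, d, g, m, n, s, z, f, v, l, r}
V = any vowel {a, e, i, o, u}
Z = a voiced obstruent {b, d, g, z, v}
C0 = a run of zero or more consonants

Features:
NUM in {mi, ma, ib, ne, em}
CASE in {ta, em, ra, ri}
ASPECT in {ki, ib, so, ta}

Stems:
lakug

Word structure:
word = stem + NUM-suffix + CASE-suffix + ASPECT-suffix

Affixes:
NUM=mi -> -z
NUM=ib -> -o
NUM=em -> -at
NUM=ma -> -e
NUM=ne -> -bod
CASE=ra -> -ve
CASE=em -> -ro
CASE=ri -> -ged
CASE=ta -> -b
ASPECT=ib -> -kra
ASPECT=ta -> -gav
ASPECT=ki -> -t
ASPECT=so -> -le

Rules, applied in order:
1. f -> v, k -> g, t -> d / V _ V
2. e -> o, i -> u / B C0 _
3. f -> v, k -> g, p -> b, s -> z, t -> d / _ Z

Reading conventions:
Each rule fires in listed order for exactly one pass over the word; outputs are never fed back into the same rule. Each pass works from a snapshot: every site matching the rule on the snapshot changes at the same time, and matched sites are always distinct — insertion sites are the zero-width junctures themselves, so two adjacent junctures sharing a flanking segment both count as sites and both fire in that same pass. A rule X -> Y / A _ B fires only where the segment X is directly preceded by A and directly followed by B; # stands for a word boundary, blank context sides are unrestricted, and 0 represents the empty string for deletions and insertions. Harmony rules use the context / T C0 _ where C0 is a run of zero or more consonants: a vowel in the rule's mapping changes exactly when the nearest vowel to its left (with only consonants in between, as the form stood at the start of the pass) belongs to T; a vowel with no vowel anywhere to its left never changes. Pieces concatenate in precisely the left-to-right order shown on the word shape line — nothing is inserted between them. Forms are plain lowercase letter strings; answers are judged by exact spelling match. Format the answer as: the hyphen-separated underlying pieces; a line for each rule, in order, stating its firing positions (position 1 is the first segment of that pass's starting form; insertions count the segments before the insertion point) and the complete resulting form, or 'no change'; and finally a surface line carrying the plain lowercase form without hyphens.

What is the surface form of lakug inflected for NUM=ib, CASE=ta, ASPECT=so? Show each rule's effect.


underlying: lakug-o-b-le
1. f -> v, k -> g, t -> d / V _ V: fires at position(s) 3: lagugoble
2. e -> o, i -> u / B C0 _: fires at position(s) 9: lagugoblo
3. f -> v, k -> g, p -> b, s -> z, t -> d / _ Z: no change
surface: lagugoblo


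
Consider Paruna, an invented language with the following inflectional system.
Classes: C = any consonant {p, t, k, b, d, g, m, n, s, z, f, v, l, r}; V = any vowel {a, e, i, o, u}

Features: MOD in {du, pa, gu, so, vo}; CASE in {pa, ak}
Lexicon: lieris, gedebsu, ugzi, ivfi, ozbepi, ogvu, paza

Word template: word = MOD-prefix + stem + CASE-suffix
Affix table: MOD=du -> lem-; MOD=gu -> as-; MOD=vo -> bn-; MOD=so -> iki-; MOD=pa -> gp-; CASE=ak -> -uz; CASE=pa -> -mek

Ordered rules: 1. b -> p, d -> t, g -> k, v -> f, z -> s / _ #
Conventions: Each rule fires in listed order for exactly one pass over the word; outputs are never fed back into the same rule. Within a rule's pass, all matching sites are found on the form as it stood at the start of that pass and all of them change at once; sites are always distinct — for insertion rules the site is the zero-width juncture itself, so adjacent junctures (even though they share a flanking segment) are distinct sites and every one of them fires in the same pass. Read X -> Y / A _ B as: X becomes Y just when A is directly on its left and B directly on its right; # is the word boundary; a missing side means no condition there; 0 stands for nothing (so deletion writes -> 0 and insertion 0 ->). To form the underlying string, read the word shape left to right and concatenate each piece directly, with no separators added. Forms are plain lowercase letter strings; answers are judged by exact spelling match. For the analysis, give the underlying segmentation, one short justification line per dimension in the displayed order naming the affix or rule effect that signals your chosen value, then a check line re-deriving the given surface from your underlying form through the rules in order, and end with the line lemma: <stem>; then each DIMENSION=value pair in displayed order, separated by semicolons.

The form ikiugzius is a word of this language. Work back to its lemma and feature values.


underlying: iki-ugzi-uz
MOD=so - signalled by the affix iki-
CASE=ak - signalled by the affix -uz
check: ikiugziuz -> ikiugzius
lemma: ugzi; MOD=so; CASE=ak


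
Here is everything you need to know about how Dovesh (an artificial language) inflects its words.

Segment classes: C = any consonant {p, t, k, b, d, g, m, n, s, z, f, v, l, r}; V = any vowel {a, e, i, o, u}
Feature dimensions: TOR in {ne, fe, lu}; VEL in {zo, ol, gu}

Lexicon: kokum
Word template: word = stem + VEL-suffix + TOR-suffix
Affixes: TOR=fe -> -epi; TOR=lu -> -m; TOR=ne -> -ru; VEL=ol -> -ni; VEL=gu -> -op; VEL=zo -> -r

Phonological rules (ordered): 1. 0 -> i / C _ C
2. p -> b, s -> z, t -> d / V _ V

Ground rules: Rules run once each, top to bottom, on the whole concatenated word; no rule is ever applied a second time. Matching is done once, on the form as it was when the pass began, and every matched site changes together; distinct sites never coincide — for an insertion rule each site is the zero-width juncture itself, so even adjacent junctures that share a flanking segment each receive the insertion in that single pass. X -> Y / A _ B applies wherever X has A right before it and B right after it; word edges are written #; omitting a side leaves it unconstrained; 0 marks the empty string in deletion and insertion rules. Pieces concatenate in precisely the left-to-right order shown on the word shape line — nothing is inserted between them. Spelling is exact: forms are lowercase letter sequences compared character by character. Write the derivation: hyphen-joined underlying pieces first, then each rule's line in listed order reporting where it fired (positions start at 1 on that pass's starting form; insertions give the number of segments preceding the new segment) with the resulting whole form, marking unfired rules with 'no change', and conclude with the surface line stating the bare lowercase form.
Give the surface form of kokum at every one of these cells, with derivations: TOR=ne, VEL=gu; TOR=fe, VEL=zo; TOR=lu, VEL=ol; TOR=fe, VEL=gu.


cell TOR=ne, VEL=gu:
underlying: kokum-op-ru
1. 0 -> i / C _ C: inserts after position(s) 7: kokumopiru
2. p -> b, s -> z, t -> d / V _ V: fires at position(s) 7: kokumobiru
surface: kokumobiru

cell TOR=fe, VEL=zo:
underlying: kokum-r-epi
1. 0 -> i / C _ C: inserts after position(s) 5: kokumirepi
2. p -> b, s -> z, t -> d / V _ V: fires at position(s) 9: kokumirebi
surface: kokumirebi

cell TOR=lu, VEL=ol:
underlying: kokum-ni-m
1. 0 -> i / C _ C: inserts after position(s) 5: kokuminim
2. p -> b, s -> z, t -> d / V _ V: no change
surface: kokuminim

cell TOR=fe, VEL=gu:
underlying: kokum-op-epi
1. 0 -> i / C _ C: no change
2. p -> b, s -> z, t -> d / V _ V: fires at position(s) 7, 9: kokumobebi
surface: kokumobebi


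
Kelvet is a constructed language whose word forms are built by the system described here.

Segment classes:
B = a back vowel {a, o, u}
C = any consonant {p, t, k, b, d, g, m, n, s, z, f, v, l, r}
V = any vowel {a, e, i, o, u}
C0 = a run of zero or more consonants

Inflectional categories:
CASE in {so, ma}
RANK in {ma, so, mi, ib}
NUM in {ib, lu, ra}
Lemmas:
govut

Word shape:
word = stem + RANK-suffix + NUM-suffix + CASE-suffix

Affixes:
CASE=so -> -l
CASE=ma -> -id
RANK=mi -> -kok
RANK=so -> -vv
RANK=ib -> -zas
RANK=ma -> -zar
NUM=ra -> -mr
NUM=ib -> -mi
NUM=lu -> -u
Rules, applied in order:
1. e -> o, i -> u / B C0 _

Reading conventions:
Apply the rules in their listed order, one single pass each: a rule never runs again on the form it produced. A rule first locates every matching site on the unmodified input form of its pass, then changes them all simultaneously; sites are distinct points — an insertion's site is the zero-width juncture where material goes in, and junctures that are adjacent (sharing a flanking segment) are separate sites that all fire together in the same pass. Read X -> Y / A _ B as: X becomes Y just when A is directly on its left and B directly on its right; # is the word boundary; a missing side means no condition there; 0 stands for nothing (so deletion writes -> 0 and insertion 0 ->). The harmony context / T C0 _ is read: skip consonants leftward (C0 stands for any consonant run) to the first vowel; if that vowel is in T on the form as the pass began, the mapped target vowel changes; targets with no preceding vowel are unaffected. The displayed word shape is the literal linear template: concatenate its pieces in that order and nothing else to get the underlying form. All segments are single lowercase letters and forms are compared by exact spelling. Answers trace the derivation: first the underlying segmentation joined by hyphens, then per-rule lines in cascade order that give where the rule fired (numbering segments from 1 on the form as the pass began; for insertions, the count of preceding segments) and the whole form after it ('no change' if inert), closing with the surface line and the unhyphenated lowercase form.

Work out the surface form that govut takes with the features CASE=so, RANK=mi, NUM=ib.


underlying: govut-kok-mi-l
1. e -> o, i -> u / B C0 _: fires at position(s) 10: govutkokmul
surface: govutkokmul


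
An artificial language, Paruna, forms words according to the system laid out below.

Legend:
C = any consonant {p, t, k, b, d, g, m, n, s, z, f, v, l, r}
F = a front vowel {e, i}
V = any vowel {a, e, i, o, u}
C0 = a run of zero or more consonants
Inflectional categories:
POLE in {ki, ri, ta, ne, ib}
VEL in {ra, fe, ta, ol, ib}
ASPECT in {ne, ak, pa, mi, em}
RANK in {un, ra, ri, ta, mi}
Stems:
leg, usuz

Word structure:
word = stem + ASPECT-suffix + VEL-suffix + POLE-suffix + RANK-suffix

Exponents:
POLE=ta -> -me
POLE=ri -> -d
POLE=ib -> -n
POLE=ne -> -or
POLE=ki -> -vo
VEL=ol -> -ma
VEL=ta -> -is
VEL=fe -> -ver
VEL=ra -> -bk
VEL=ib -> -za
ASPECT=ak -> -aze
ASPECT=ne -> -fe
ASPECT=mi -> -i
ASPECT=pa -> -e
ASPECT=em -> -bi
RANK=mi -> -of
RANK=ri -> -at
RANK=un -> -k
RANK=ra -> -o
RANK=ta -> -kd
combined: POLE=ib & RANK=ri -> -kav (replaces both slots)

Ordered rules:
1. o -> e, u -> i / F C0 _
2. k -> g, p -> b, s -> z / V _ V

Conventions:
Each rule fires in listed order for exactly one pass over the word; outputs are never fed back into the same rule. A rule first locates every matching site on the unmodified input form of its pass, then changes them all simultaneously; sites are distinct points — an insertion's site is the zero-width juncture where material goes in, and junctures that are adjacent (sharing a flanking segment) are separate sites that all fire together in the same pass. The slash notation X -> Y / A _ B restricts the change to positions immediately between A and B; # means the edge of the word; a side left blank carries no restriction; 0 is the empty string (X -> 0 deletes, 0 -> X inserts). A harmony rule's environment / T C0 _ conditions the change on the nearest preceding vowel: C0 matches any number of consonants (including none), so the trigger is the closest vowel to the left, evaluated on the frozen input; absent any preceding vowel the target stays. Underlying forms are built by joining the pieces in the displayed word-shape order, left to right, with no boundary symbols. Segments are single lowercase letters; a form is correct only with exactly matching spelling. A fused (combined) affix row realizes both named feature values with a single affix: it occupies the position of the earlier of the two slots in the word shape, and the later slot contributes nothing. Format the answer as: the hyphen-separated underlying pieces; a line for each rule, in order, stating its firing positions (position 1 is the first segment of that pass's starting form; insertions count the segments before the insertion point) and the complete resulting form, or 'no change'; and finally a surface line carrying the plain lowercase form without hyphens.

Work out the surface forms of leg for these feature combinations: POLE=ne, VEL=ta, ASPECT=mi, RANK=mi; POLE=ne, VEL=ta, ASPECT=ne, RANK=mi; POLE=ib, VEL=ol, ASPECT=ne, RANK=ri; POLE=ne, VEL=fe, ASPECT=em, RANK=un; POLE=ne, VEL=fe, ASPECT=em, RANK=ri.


cell POLE=ne, VEL=ta, ASPECT=mi, RANK=mi:
underlying: leg-i-is-or-of
1. o -> e, u -> i / F C0 _: fires at position(s) 7: legiiserof
2. k -> g, p -> b, s -> z / V _ V: fires at position(s) 6: legiizerof
surface: legiizerof

cell POLE=ne, VEL=ta, ASPECT=ne, RANK=mi:
underlying: leg-fe-is-or-of
1. o -> e, u -> i / F C0 _: fires at position(s) 8: legfeiserof
2. k -> g, p -> b, s -> z / V _ V: fires at position(s) 7: legfeizerof
surface: legfeizerof

cell POLE=ib, VEL=ol, ASPECT=ne, RANK=ri:
underlying: leg-fe-ma-kav
1. o -> e, u -> i / F C0 _: no change
2. k -> g, p -> b, s -> z / V _ V: fires at position(s) 8: legfemagav
surface: legfemagav

cell POLE=ne, VEL=fe, ASPECT=em, RANK=un:
underlying: leg-bi-ver-or-k
1. o -> e, u -> i / F C0 _: fires at position(s) 9: legbivererk
2. k -> g, p -> b, s -> z / V _ V: no change
surface: legbivererk

cell POLE=ne, VEL=fe, ASPECT=em, RANK=ri:
underlying: leg-bi-ver-or-at
1. o -> e, u -> i / F C0 _: fires at position(s) 9: legbivererat
2. k -> g, p -> b, s -> z / V _ V: no change
surface: legbivererat


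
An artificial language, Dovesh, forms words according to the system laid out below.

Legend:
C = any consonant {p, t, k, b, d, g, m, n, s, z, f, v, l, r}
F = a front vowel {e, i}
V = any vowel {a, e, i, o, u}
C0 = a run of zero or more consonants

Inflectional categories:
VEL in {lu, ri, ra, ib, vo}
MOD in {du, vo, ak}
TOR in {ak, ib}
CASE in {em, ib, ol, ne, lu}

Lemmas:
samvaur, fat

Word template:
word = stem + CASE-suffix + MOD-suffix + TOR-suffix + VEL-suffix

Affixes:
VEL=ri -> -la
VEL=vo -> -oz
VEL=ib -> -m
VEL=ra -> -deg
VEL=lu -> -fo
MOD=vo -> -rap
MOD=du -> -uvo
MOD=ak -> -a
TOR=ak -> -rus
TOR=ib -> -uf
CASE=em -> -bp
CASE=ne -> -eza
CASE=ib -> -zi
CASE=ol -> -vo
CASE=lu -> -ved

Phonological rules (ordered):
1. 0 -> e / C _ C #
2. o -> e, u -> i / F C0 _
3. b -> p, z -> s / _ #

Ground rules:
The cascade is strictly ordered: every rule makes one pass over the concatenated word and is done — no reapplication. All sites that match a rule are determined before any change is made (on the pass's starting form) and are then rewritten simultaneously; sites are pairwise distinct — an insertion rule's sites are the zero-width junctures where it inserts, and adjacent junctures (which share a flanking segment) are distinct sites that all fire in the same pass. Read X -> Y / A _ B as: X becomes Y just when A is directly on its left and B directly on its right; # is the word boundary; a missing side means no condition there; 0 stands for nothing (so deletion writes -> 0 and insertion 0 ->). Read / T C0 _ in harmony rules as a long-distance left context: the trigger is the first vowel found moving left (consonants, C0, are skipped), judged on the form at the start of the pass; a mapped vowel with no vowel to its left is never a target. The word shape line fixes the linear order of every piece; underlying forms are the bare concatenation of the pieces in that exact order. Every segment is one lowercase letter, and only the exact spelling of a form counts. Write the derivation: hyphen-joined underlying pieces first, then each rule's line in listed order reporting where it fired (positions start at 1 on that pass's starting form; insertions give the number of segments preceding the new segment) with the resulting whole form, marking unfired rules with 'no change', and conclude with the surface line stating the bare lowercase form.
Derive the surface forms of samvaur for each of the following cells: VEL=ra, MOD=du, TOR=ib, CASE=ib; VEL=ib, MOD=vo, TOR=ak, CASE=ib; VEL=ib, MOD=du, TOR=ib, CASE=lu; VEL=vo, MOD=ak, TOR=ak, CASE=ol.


cell VEL=ra, MOD=du, TOR=ib, CASE=ib:
underlying: samvaur-zi-uvo-uf-deg
1. 0 -> e / C _ C #: no change
2. o -> e, u -> i / F C0 _: fires at position(s) 10: samvaurziivoufdeg
3. b -> p, z -> s / _ #: no change
surface: samvaurziivoufdeg

cell VEL=ib, MOD=vo, TOR=ak, CASE=ib:
underlying: samvaur-zi-rap-rus-m
1. 0 -> e / C _ C #: inserts after position(s) 15: samvaurziraprusem
2. o -> e, u -> i / F C0 _: no change
3. b -> p, z -> s / _ #: no change
surface: samvaurziraprusem

cell VEL=ib, MOD=du, TOR=ib, CASE=lu:
underlying: samvaur-ved-uvo-uf-m
1. 0 -> e / C _ C #: inserts after position(s) 15: samvaurveduvoufem
2. o -> e, u -> i / F C0 _: fires at position(s) 11: samvaurvedivoufem
3. b -> p, z -> s / _ #: no change
surface: samvaurvedivoufem

cell VEL=vo, MOD=ak, TOR=ak, CASE=ol:
underlying: samvaur-vo-a-rus-oz
1. 0 -> e / C _ C #: no change
2. o -> e, u -> i / F C0 _: no change
3. b -> p, z -> s / _ #: fires at position(s) 15: samvaurvoarusos
surface: samvaurvoarusos


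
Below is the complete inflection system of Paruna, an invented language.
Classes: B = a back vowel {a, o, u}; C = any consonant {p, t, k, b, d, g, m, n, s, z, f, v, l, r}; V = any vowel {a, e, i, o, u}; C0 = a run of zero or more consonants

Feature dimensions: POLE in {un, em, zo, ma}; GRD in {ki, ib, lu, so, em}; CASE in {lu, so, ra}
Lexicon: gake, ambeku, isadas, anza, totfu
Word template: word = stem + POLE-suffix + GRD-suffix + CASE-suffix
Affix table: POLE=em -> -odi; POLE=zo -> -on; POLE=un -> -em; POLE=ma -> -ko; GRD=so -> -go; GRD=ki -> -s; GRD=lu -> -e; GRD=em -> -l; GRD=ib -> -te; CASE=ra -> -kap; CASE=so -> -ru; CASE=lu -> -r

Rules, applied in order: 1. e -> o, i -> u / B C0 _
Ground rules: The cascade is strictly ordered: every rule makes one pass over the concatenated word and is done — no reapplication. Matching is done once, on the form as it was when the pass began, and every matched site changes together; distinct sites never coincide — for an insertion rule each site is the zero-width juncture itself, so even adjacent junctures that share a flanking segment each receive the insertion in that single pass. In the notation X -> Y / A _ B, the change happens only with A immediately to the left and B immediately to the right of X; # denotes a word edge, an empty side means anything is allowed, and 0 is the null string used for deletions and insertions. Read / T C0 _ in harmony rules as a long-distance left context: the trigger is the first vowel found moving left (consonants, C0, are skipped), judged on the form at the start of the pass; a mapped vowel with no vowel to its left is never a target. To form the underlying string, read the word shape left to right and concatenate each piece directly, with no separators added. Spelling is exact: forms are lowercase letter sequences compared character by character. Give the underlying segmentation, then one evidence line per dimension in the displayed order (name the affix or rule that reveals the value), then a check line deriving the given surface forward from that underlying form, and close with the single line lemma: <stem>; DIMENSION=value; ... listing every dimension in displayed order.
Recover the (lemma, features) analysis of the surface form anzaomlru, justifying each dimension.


underlying: anza-em-l-ru
POLE=un - signalled by the affix -em
GRD=em - signalled by the affix -l
CASE=so - signalled by the affix -ru
check: anzaemlru -> anzaomlru
lemma: anza; POLE=un; GRD=em; CASE=so


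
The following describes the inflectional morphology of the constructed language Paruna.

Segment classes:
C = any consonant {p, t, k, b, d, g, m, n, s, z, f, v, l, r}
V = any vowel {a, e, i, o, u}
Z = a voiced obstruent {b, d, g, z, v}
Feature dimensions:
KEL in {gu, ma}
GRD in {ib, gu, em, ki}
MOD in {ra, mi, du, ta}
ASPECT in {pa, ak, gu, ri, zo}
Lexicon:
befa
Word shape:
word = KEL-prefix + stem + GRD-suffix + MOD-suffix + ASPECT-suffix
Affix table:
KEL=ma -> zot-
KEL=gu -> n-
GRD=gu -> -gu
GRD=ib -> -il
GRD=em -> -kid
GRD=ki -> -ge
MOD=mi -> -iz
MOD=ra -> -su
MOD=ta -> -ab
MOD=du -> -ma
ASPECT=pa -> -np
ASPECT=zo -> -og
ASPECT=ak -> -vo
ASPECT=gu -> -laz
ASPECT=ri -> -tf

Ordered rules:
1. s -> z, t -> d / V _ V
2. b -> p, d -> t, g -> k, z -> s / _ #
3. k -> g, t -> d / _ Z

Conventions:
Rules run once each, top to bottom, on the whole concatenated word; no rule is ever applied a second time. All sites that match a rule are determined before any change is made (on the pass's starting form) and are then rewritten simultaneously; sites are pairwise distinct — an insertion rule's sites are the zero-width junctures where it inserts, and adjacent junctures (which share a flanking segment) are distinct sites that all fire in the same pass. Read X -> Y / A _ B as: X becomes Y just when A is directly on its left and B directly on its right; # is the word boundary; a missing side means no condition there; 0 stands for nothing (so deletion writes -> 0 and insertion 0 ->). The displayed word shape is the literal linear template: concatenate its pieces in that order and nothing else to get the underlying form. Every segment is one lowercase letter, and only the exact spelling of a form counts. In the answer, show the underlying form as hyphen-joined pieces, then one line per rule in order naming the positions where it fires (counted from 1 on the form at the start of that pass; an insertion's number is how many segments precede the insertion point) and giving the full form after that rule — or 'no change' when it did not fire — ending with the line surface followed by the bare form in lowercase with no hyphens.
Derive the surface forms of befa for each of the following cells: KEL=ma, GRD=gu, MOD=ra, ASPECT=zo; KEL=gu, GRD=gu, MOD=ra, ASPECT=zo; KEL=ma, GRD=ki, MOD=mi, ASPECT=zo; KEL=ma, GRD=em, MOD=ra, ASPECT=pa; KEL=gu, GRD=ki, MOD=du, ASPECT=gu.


cell KEL=ma, GRD=gu, MOD=ra, ASPECT=zo:
underlying: zot-befa-gu-su-og
1. s -> z, t -> d / V _ V: fires at position(s) 10: zotbefaguzuog
2. b -> p, d -> t, g -> k, z -> s / _ #: fires at position(s) 13: zotbefaguzuok
3. k -> g, t -> d / _ Z: fires at position(s) 3: zodbefaguzuok
surface: zodbefaguzuok

cell KEL=gu, GRD=gu, MOD=ra, ASPECT=zo:
underlying: n-befa-gu-su-og
1. s -> z, t -> d / V _ V: fires at position(s) 8: nbefaguzuog
2. b -> p, d -> t, g -> k, z -> s / _ #: fires at position(s) 11: nbefaguzuok
3. k -> g, t -> d / _ Z: no change
surface: nbefaguzuok

cell KEL=ma, GRD=ki, MOD=mi, ASPECT=zo:
underlying: zot-befa-ge-iz-og
1. s -> z, t -> d / V _ V: no change
2. b -> p, d -> t, g -> k, z -> s / _ #: fires at position(s) 13: zotbefageizok
3. k -> g, t -> d / _ Z: fires at position(s) 3: zodbefageizok
surface: zodbefageizok

cell KEL=ma, GRD=em, MOD=ra, ASPECT=pa:
underlying: zot-befa-kid-su-np
1. s -> z, t -> d / V _ V: no change
2. b -> p, d -> t, g -> k, z -> s / _ #: no change
3. k -> g, t -> d / _ Z: fires at position(s) 3: zodbefakidsunp
surface: zodbefakidsunp

cell KEL=gu, GRD=ki, MOD=du, ASPECT=gu:
underlying: n-befa-ge-ma-laz
1. s -> z, t -> d / V _ V: no change
2. b -> p, d -> t, g -> k, z -> s / _ #: fires at position(s) 12: nbefagemalas
3. k -> g, t -> d / _ Z: no change
surface: nbefagemalas


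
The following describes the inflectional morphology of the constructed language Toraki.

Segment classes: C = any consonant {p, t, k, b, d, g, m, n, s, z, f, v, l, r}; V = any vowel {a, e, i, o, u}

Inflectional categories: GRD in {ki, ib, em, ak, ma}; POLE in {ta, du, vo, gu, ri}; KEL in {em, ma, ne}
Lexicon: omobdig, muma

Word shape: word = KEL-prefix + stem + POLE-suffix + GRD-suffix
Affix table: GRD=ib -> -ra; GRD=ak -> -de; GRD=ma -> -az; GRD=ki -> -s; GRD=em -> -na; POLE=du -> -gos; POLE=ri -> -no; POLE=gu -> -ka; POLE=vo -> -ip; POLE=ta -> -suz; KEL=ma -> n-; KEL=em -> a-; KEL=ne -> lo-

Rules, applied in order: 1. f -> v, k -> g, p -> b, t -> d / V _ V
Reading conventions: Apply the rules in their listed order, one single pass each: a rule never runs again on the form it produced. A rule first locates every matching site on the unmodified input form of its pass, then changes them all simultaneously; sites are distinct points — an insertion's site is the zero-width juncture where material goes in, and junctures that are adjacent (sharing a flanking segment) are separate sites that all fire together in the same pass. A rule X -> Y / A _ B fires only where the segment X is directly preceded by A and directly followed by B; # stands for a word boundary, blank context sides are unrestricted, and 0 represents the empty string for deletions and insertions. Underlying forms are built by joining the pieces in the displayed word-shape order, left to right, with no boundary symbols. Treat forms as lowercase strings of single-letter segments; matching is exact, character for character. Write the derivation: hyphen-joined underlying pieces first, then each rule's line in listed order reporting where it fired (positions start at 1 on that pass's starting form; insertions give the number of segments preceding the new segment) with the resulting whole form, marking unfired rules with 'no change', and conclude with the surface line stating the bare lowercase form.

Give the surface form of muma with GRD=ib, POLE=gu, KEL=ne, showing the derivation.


underlying: lo-muma-ka-ra
1. f -> v, k -> g, p -> b, t -> d / V _ V: fires at position(s) 7: lomumagara
surface: lomumagara


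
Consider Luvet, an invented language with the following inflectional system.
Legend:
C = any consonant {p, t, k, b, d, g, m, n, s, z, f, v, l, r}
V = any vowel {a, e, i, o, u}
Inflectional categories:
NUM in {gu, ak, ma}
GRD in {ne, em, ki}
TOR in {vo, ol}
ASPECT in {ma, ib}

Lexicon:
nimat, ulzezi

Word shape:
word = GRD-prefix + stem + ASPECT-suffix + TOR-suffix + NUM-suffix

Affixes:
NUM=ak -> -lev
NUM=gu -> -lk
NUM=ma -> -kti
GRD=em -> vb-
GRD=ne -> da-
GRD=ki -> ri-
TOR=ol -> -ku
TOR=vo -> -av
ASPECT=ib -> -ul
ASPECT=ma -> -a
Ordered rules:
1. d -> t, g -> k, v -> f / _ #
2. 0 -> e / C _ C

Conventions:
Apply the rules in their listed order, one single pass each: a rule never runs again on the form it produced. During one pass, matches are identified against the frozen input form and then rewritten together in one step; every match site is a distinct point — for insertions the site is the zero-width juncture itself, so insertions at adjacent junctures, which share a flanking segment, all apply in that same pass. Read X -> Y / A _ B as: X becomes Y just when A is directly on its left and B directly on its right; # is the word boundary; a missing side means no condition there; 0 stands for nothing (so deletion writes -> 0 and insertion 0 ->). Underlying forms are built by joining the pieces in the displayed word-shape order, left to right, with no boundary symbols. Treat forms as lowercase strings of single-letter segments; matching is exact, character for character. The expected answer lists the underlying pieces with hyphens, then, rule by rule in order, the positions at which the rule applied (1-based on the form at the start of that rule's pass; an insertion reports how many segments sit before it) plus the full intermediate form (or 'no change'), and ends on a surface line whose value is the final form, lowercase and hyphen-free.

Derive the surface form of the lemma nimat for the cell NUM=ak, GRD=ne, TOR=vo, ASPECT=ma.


underlying: da-nimat-a-av-lev
1. d -> t, g -> k, v -> f / _ #: fires at position(s) 13: danimataavlef
2. 0 -> e / C _ C: inserts after position(s) 10: danimataavelef
surface: danimataavelef


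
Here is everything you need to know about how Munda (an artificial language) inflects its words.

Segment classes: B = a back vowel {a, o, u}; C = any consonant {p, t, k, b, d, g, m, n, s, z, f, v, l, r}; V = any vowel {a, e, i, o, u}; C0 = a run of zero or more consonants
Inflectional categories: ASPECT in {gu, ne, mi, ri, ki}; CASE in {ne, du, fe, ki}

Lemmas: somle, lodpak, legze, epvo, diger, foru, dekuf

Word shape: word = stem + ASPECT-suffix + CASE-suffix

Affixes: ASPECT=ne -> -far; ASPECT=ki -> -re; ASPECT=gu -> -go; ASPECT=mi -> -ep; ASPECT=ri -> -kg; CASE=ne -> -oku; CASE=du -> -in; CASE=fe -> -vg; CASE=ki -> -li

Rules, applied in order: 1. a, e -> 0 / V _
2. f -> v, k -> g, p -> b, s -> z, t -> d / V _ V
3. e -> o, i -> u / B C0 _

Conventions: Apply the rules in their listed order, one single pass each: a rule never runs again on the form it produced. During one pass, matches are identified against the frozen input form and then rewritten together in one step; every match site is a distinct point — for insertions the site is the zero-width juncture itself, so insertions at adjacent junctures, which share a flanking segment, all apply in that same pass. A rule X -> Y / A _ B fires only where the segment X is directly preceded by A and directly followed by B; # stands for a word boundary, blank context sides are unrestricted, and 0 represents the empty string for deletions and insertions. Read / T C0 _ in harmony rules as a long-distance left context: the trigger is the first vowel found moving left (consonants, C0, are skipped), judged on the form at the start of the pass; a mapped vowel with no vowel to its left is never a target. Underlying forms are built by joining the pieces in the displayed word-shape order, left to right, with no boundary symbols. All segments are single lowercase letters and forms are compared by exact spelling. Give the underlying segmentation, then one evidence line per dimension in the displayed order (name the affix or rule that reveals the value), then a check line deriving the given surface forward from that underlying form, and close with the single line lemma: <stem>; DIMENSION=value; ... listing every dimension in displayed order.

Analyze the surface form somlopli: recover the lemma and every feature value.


underlying: somle-ep-li
ASPECT=mi - signalled by the affix -ep
CASE=ki - signalled by the affix -li
check: somleepli -> somlepli -> somlepli -> somlopli
lemma: somle; ASPECT=mi; CASE=ki


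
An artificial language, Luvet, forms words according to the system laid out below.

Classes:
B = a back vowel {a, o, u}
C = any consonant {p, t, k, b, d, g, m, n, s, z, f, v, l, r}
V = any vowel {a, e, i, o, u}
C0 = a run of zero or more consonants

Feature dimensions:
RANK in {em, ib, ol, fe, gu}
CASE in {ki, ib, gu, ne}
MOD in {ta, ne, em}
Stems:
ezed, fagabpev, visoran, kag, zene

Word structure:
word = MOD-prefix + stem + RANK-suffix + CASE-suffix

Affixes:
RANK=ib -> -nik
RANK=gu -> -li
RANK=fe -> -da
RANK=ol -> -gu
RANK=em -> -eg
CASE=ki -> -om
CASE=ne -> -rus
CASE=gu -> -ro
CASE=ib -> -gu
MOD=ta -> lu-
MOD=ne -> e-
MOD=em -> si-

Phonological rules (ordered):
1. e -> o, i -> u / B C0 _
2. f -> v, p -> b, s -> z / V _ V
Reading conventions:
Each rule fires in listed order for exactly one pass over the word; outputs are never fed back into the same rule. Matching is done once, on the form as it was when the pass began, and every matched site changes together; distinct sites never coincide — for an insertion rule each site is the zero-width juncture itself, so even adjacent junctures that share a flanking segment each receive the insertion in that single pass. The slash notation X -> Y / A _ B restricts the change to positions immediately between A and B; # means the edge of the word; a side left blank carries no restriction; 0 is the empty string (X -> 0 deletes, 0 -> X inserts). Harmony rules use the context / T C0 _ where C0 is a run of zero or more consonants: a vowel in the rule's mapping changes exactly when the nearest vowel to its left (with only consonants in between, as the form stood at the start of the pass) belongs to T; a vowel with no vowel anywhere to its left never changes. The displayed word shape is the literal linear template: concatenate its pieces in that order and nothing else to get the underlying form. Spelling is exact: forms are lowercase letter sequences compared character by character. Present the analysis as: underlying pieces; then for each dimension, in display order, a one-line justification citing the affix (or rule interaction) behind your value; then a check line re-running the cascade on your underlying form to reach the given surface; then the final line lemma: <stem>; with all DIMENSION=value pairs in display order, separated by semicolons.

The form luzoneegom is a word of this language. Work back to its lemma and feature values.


underlying: lu-zene-eg-om
RANK=em - signalled by the affix -eg
CASE=ki - signalled by the affix -om
MOD=ta - signalled by the affix lu-
check: luzeneegom -> luzoneegom -> luzoneegom
lemma: zene; RANK=em; CASE=ki; MOD=ta


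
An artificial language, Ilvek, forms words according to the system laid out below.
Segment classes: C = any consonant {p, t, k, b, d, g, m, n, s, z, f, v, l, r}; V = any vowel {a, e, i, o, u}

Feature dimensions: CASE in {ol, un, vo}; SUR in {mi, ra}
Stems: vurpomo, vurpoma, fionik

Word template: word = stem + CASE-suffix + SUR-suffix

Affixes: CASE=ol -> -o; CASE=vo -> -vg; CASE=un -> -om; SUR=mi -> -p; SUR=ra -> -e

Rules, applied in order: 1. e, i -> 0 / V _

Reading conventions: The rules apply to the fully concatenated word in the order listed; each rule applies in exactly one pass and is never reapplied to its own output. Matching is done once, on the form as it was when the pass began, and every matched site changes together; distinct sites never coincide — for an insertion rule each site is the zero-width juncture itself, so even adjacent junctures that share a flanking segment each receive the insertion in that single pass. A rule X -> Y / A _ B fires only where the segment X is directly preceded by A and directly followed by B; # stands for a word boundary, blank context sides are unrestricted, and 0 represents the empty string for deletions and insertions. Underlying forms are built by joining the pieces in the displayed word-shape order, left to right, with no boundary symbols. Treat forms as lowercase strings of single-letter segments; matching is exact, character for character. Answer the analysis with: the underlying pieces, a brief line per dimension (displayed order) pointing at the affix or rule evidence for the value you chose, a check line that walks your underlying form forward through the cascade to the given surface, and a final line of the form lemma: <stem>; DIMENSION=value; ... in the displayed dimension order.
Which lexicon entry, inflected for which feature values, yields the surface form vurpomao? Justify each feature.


underlying: vurpoma-o-e
CASE=ol - signalled by the affix -o
SUR=ra - signalled by the affix -e
check: vurpomaoe -> vurpomao
lemma: vurpoma; CASE=ol; SUR=ra


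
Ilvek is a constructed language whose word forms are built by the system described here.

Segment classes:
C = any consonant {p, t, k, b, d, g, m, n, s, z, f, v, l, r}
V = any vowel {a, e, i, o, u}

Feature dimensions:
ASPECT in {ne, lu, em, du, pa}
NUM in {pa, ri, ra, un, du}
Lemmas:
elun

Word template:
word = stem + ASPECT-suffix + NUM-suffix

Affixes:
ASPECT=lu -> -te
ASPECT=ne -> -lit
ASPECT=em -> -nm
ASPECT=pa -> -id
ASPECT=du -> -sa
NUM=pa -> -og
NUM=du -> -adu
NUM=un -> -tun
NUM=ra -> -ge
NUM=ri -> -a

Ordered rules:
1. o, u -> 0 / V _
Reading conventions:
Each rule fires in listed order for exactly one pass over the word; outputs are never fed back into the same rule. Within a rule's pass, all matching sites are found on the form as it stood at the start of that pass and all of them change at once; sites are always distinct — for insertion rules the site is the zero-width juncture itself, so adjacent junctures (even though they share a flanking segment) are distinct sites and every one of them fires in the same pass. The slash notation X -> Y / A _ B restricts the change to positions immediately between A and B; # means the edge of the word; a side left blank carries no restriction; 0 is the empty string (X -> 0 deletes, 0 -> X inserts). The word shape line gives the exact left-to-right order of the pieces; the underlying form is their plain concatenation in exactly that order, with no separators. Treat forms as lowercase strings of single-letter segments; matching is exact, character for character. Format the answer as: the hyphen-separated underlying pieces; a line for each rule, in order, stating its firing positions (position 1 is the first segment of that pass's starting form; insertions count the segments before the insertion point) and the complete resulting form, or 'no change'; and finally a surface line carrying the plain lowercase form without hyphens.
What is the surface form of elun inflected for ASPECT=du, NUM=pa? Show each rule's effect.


underlying: elun-sa-og
1. o, u -> 0 / V _: fires at position(s) 7: elunsag
surface: elunsag


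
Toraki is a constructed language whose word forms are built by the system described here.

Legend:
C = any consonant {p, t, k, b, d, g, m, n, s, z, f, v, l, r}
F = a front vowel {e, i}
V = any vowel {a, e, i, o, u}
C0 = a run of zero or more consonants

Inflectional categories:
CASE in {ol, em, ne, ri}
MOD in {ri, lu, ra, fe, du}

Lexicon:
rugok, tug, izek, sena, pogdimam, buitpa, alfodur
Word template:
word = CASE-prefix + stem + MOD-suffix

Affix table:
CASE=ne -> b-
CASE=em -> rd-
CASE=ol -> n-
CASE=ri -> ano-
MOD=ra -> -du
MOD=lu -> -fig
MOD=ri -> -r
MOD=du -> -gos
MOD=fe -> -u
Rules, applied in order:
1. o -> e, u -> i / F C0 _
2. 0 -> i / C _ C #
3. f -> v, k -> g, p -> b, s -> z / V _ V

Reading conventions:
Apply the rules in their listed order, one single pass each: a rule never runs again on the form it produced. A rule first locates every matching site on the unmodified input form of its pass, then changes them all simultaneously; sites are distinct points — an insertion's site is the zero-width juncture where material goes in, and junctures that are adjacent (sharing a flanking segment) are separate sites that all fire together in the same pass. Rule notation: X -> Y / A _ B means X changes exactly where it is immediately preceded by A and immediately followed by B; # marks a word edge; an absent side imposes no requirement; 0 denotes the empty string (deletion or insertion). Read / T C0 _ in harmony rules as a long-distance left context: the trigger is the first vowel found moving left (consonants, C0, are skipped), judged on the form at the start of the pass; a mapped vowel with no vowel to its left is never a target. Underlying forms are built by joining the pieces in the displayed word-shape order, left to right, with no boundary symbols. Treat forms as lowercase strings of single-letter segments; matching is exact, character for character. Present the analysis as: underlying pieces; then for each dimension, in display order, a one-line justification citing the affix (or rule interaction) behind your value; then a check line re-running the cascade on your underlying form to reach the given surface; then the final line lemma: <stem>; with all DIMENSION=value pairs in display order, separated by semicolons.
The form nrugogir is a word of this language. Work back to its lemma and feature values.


underlying: n-rugok-r
CASE=ol - signalled by the affix n-
MOD=ri - signalled by the affix -r
check: nrugokr -> nrugokr -> nrugokir -> nrugogir
lemma: rugok; CASE=ol; MOD=ri
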